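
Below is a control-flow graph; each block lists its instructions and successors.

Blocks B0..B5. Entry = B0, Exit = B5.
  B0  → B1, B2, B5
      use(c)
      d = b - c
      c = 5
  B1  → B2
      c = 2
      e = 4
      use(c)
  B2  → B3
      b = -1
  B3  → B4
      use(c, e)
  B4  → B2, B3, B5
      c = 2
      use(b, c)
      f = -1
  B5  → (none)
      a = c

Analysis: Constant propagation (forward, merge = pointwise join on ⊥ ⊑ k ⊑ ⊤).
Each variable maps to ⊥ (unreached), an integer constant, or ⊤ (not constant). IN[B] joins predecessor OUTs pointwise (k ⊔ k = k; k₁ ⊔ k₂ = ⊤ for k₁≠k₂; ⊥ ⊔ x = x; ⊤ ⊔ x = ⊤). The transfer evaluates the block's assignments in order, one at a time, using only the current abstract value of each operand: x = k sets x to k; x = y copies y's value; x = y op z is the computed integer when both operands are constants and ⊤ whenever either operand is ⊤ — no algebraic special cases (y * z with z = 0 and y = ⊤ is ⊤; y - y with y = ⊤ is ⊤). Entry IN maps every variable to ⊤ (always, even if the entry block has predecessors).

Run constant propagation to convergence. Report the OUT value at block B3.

Answer: {a: ⊤, b: -1, c: ⊤, d: ⊤, e: ⊤, f: ⊤}

Trace:
Fixpoint table:
  B0:   IN=(all ⊤)   OUT={c:5; rest ⊤}
  B1:   IN={c:5; rest ⊤}   OUT={c:2, e:4; rest ⊤}
  B2:   IN=(all ⊤)   OUT={b:-1; rest ⊤}
  B3:   IN={b:-1; rest ⊤}   OUT={b:-1; rest ⊤}
  B4:   IN={b:-1; rest ⊤}   OUT={b:-1, c:2, f:-1; rest ⊤}
  B5:   IN=(all ⊤)   OUT=(all ⊤)

Merge at B3: IN[B3] = OUT[B2] ⊔ OUT[B4] = {a: ⊤, b: -1, c: ⊤, d: ⊤, e: ⊤, f: ⊤}
Applying B3's transfer function to that IN value gives OUT[B3] (row B3 above).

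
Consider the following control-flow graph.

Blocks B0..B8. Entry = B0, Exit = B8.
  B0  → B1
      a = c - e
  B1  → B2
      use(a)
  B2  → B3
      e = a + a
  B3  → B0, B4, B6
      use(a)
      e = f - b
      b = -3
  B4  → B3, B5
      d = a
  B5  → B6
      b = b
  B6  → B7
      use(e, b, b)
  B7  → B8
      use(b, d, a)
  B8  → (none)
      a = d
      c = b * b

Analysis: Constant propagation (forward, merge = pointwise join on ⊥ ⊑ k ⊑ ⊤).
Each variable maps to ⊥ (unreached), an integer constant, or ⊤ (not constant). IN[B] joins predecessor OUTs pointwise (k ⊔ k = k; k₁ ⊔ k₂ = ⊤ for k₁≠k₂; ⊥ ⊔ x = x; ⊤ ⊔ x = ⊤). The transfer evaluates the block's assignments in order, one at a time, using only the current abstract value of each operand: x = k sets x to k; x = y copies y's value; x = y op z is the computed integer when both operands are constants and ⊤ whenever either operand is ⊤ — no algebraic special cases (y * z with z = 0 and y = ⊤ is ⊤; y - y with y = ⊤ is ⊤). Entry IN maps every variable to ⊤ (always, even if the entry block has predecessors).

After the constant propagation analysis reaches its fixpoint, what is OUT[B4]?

Converged values:
  B0:   IN=(all ⊤)   OUT=(all ⊤)
  B1:   IN=(all ⊤)   OUT=(all ⊤)
  B2:   IN=(all ⊤)   OUT=(all ⊤)
  B3:   IN=(all ⊤)   OUT={b:-3; rest ⊤}
  B4:   IN={b:-3; rest ⊤}   OUT={b:-3; rest ⊤}
  B5:   IN={b:-3; rest ⊤}   OUT={b:-3; rest ⊤}
  B6:   IN={b:-3; rest ⊤}   OUT={b:-3; rest ⊤}
  B7:   IN={b:-3; rest ⊤}   OUT={b:-3; rest ⊤}
  B8:   IN={b:-3; rest ⊤}   OUT={b:-3, c:9; rest ⊤}

Merge at B4: IN[B4] = OUT[B3] = {a: ⊤, b: -3, c: ⊤, d: ⊤, e: ⊤, f: ⊤}
Applying B4's transfer function to that IN value gives OUT[B4] (row B4 above).

Answer: {a: ⊤, b: -3, c: ⊤, d: ⊤, e: ⊤, f: ⊤}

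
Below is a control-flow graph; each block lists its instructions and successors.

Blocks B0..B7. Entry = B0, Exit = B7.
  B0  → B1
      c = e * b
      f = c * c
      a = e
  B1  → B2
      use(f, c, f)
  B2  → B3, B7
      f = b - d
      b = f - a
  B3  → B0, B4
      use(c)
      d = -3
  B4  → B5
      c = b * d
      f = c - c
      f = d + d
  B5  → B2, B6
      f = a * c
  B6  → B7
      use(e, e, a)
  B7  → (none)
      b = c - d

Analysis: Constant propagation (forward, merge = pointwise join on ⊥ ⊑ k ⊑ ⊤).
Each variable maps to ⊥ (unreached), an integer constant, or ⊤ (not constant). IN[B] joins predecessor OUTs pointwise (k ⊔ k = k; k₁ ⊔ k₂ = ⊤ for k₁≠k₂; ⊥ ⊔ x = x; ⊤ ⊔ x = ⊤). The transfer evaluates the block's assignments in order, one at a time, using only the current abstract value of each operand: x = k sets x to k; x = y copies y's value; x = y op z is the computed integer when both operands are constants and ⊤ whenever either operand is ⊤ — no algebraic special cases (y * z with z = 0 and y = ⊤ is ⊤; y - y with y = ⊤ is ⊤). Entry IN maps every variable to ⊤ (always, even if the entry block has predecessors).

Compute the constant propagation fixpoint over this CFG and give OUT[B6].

Answer: {a: ⊤, b: ⊤, c: ⊤, d: -3, e: ⊤, f: ⊤}

Derivation:
Fixpoint table:
  B0:  IN=(all ⊤)  OUT=(all ⊤)
  B1:  IN=(all ⊤)  OUT=(all ⊤)
  B2:  IN=(all ⊤)  OUT=(all ⊤)
  B3:  IN=(all ⊤)  OUT={d:-3; rest ⊤}
  B4:  IN={d:-3; rest ⊤}  OUT={d:-3, f:-6; rest ⊤}
  B5:  IN={d:-3, f:-6; rest ⊤}  OUT={d:-3; rest ⊤}
  B6:  IN={d:-3; rest ⊤}  OUT={d:-3; rest ⊤}
  B7:  IN=(all ⊤)  OUT=(all ⊤)

Merge at B6: IN[B6] = OUT[B5] = {a: ⊤, b: ⊤, c: ⊤, d: -3, e: ⊤, f: ⊤}
Applying B6's transfer function to that IN value gives OUT[B6] (row B6 above).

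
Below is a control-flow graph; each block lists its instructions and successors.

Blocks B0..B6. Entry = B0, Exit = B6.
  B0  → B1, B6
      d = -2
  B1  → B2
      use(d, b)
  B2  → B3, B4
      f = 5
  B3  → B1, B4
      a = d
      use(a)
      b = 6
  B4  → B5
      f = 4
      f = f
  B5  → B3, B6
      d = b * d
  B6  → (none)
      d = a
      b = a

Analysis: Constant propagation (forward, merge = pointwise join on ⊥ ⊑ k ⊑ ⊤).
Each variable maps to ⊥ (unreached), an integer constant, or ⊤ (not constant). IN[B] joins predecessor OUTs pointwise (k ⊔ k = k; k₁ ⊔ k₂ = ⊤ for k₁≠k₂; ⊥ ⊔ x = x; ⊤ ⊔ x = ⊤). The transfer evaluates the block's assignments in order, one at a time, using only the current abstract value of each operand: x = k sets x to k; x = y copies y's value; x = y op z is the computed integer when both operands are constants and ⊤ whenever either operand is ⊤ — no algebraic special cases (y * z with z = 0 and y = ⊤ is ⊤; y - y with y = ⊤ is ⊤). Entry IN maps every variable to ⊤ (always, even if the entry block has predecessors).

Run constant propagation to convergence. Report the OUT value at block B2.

Answer: {a: ⊤, b: ⊤, c: ⊤, d: ⊤, e: ⊤, f: 5}

Derivation:
Converged values:
  B0:   IN=(all ⊤)   OUT={d:-2; rest ⊤}
  B1:   IN=(all ⊤)   OUT=(all ⊤)
  B2:   IN=(all ⊤)   OUT={f:5; rest ⊤}
  B3:   IN=(all ⊤)   OUT={b:6; rest ⊤}
  B4:   IN=(all ⊤)   OUT={f:4; rest ⊤}
  B5:   IN={f:4; rest ⊤}   OUT={f:4; rest ⊤}
  B6:   IN=(all ⊤)   OUT=(all ⊤)

Merge at B2: IN[B2] = OUT[B1] = {a: ⊤, b: ⊤, c: ⊤, d: ⊤, e: ⊤, f: ⊤}
Applying B2's transfer function to that IN value gives OUT[B2] (row B2 above).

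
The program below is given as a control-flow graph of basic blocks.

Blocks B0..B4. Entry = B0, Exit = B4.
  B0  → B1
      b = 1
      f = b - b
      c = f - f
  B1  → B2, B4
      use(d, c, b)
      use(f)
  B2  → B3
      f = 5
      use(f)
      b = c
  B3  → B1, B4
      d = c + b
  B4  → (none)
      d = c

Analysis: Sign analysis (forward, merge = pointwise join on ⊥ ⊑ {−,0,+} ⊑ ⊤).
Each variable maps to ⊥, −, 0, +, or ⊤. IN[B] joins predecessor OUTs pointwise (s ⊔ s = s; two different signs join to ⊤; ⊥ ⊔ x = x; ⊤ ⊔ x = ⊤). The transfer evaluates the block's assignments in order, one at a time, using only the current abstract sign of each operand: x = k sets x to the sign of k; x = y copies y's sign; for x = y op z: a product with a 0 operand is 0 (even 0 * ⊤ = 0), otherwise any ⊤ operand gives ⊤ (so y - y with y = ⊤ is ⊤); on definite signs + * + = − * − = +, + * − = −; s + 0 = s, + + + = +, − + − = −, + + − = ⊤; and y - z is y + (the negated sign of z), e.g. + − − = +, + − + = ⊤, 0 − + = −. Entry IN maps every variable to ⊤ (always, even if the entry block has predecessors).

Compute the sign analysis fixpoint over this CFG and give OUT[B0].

Answer: {a: ⊤, b: +, c: ⊤, d: ⊤, e: ⊤, f: ⊤}

Derivation:
Fixpoint table:
  B0:   IN=(all ⊤)   OUT={b:+; rest ⊤}
  B1:   IN=(all ⊤)   OUT=(all ⊤)
  B2:   IN=(all ⊤)   OUT={f:+; rest ⊤}
  B3:   IN={f:+; rest ⊤}   OUT={f:+; rest ⊤}
  B4:   IN=(all ⊤)   OUT=(all ⊤)

B0 is the boundary node: IN[B0] = {a: ⊤, b: ⊤, c: ⊤, d: ⊤, e: ⊤, f: ⊤}
Applying B0's transfer function to that IN value gives OUT[B0] (row B0 above).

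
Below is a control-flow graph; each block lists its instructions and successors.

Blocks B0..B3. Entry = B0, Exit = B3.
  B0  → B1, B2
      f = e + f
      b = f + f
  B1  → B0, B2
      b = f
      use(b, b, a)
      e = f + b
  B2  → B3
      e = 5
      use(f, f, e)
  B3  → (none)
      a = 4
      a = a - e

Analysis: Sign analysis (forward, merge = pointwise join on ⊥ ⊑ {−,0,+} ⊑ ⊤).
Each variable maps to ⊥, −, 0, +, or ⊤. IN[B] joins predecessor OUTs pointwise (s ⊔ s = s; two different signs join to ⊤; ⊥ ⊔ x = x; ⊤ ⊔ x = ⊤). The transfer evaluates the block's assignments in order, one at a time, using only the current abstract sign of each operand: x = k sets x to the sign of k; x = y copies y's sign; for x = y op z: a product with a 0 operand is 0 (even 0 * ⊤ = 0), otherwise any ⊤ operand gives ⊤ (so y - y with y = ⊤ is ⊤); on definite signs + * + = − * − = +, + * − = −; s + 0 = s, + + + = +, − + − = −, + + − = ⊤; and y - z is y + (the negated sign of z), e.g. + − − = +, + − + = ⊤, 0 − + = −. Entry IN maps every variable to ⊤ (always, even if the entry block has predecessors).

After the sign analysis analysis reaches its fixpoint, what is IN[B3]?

Answer: {a: ⊤, b: ⊤, c: ⊤, d: ⊤, e: +, f: ⊤}

Working:
Per-block solution:
  B0:   IN=(all ⊤)   OUT=(all ⊤)
  B1:   IN=(all ⊤)   OUT=(all ⊤)
  B2:   IN=(all ⊤)   OUT={e:+; rest ⊤}
  B3:   IN={e:+; rest ⊤}   OUT={e:+; rest ⊤}

Merge at B3: IN[B3] = OUT[B2] = {a: ⊤, b: ⊤, c: ⊤, d: ⊤, e: +, f: ⊤}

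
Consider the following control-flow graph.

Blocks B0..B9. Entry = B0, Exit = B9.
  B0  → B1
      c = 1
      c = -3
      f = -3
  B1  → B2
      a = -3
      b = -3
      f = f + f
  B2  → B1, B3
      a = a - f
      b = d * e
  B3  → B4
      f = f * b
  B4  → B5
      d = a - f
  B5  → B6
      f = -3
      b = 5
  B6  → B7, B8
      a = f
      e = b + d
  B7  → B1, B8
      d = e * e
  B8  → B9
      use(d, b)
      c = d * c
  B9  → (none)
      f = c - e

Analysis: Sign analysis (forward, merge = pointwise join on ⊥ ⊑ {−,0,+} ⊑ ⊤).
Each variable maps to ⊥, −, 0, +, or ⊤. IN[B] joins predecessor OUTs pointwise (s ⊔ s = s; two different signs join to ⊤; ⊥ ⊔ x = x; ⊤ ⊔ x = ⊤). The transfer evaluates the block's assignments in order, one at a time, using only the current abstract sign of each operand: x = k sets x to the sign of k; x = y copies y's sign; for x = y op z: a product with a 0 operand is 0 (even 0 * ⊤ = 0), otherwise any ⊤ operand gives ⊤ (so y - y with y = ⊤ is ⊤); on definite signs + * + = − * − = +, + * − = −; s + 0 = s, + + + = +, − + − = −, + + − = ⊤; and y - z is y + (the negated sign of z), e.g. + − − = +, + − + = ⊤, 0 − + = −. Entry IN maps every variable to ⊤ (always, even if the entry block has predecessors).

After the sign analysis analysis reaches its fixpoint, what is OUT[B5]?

Answer: {a: ⊤, b: +, c: -, d: ⊤, e: ⊤, f: -}

Derivation:
Converged values:
  B0: | IN=(all ⊤) | OUT={c:-, f:-; rest ⊤}
  B1: | IN={c:-, f:-; rest ⊤} | OUT={a:-, b:-, c:-, f:-; rest ⊤}
  B2: | IN={a:-, b:-, c:-, f:-; rest ⊤} | OUT={c:-, f:-; rest ⊤}
  B3: | IN={c:-, f:-; rest ⊤} | OUT={c:-; rest ⊤}
  B4: | IN={c:-; rest ⊤} | OUT={c:-; rest ⊤}
  B5: | IN={c:-; rest ⊤} | OUT={b:+, c:-, f:-; rest ⊤}
  B6: | IN={b:+, c:-, f:-; rest ⊤} | OUT={a:-, b:+, c:-, f:-; rest ⊤}
  B7: | IN={a:-, b:+, c:-, f:-; rest ⊤} | OUT={a:-, b:+, c:-, f:-; rest ⊤}
  B8: | IN={a:-, b:+, c:-, f:-; rest ⊤} | OUT={a:-, b:+, f:-; rest ⊤}
  B9: | IN={a:-, b:+, f:-; rest ⊤} | OUT={a:-, b:+; rest ⊤}

Merge at B5: IN[B5] = OUT[B4] = {a: ⊤, b: ⊤, c: -, d: ⊤, e: ⊤, f: ⊤}
Applying B5's transfer function to that IN value gives OUT[B5] (row B5 above).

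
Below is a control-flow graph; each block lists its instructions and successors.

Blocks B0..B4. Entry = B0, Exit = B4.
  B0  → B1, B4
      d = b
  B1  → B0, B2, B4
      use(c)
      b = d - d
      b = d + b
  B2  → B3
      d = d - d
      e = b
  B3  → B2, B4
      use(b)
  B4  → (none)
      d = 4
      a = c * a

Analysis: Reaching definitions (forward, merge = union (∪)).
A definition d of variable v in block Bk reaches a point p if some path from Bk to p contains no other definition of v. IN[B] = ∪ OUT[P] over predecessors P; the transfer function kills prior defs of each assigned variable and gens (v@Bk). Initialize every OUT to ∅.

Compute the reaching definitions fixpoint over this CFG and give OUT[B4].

Answer: {a@B4, b@B1, d@B4, e@B2}

Trace:
Per-block solution:
  B0: | IN={b@B1, d@B0} | OUT={b@B1, d@B0}
  B1: | IN={b@B1, d@B0} | OUT={b@B1, d@B0}
  B2: | IN={b@B1, d@B0, d@B2, e@B2} | OUT={b@B1, d@B2, e@B2}
  B3: | IN={b@B1, d@B2, e@B2} | OUT={b@B1, d@B2, e@B2}
  B4: | IN={b@B1, d@B0, d@B2, e@B2} | OUT={a@B4, b@B1, d@B4, e@B2}

Merge at B4: IN[B4] = OUT[B0] ⊔ OUT[B1] ⊔ OUT[B3] = {b@B1, d@B0, d@B2, e@B2}
Applying B4's transfer function to that IN value gives OUT[B4] (row B4 above).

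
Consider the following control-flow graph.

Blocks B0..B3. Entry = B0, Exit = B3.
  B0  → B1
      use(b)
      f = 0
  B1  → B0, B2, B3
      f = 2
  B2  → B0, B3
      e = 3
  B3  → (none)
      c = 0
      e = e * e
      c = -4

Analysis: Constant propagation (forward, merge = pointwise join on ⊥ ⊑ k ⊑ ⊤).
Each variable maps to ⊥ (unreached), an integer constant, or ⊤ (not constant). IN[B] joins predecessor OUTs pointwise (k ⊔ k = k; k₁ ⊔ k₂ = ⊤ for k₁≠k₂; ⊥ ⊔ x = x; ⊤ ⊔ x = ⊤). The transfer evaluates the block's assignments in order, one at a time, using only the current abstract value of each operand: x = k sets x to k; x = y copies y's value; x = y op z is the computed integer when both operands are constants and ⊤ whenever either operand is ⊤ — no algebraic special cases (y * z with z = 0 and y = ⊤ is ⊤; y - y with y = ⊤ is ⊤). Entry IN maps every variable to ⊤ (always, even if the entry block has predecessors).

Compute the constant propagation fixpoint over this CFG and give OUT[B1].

Converged values:
  B0:  IN=(all ⊤)  OUT={f:0; rest ⊤}
  B1:  IN={f:0; rest ⊤}  OUT={f:2; rest ⊤}
  B2:  IN={f:2; rest ⊤}  OUT={e:3, f:2; rest ⊤}
  B3:  IN={f:2; rest ⊤}  OUT={c:-4, f:2; rest ⊤}

Merge at B1: IN[B1] = OUT[B0] = {a: ⊤, b: ⊤, c: ⊤, d: ⊤, e: ⊤, f: 0}
Applying B1's transfer function to that IN value gives OUT[B1] (row B1 above).

Answer: {a: ⊤, b: ⊤, c: ⊤, d: ⊤, e: ⊤, f: 2}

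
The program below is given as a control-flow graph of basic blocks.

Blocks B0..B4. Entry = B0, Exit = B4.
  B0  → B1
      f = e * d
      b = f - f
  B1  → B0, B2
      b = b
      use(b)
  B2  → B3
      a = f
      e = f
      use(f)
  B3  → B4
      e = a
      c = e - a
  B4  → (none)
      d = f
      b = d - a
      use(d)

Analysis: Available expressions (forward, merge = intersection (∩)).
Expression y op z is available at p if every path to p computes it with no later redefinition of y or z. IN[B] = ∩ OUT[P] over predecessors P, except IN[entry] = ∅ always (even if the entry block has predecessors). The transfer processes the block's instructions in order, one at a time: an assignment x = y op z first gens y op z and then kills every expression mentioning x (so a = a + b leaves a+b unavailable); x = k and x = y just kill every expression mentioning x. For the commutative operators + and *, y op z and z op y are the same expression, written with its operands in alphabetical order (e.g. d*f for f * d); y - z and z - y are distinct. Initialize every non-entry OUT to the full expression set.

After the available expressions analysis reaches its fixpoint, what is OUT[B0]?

Answer: {d*e, f-f}

Trace:
Per-block solution:
  B0:   IN={}   OUT={d*e, f-f}
  B1:   IN={d*e, f-f}   OUT={d*e, f-f}
  B2:   IN={d*e, f-f}   OUT={f-f}
  B3:   IN={f-f}   OUT={e-a, f-f}
  B4:   IN={e-a, f-f}   OUT={d-a, e-a, f-f}

Merge at B0 (entry node, so the boundary value {} is joined with the incoming edge(s)): IN[B0] = {} ∩ OUT[B1] = {}
Applying B0's transfer function to that IN value gives OUT[B0] (row B0 above).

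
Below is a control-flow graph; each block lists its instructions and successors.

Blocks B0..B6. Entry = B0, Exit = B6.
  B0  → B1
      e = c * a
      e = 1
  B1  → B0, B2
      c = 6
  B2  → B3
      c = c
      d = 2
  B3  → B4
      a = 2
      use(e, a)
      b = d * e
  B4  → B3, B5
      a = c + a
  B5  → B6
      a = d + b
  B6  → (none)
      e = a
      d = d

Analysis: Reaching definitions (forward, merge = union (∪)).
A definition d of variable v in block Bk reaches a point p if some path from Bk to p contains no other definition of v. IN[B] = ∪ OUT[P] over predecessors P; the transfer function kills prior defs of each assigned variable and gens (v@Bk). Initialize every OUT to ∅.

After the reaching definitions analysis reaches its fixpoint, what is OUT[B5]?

Answer: {a@B5, b@B3, c@B2, d@B2, e@B0}

Working:
Fixpoint table:
  B0: | IN={c@B1, e@B0} | OUT={c@B1, e@B0}
  B1: | IN={c@B1, e@B0} | OUT={c@B1, e@B0}
  B2: | IN={c@B1, e@B0} | OUT={c@B2, d@B2, e@B0}
  B3: | IN={a@B4, b@B3, c@B2, d@B2, e@B0} | OUT={a@B3, b@B3, c@B2, d@B2, e@B0}
  B4: | IN={a@B3, b@B3, c@B2, d@B2, e@B0} | OUT={a@B4, b@B3, c@B2, d@B2, e@B0}
  B5: | IN={a@B4, b@B3, c@B2, d@B2, e@B0} | OUT={a@B5, b@B3, c@B2, d@B2, e@B0}
  B6: | IN={a@B5, b@B3, c@B2, d@B2, e@B0} | OUT={a@B5, b@B3, c@B2, d@B6, e@B6}

Merge at B5: IN[B5] = OUT[B4] = {a@B4, b@B3, c@B2, d@B2, e@B0}
Applying B5's transfer function to that IN value gives OUT[B5] (row B5 above).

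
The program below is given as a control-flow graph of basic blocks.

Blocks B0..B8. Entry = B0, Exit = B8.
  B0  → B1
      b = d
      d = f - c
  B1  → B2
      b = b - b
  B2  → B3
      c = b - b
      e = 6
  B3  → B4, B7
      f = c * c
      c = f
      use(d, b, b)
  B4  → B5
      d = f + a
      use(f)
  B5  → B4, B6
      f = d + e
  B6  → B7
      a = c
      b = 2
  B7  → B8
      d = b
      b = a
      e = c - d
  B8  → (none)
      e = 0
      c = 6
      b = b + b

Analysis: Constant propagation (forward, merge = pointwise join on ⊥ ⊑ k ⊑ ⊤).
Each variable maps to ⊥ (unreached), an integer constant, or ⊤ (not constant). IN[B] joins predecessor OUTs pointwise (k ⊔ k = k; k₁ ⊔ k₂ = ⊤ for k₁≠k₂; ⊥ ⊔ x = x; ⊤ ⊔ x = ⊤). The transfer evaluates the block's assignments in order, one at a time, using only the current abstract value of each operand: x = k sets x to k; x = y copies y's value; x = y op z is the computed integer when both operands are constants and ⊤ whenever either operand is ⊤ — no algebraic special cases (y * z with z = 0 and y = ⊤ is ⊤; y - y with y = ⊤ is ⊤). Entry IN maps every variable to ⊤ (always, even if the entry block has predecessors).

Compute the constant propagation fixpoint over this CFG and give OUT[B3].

Answer: {a: ⊤, b: ⊤, c: ⊤, d: ⊤, e: 6, f: ⊤}

Trace:
Fixpoint table:
  B0:   IN=(all ⊤)   OUT=(all ⊤)
  B1:   IN=(all ⊤)   OUT=(all ⊤)
  B2:   IN=(all ⊤)   OUT={e:6; rest ⊤}
  B3:   IN={e:6; rest ⊤}   OUT={e:6; rest ⊤}
  B4:   IN={e:6; rest ⊤}   OUT={e:6; rest ⊤}
  B5:   IN={e:6; rest ⊤}   OUT={e:6; rest ⊤}
  B6:   IN={e:6; rest ⊤}   OUT={b:2, e:6; rest ⊤}
  B7:   IN={e:6; rest ⊤}   OUT=(all ⊤)
  B8:   IN=(all ⊤)   OUT={c:6, e:0; rest ⊤}

Merge at B3: IN[B3] = OUT[B2] = {a: ⊤, b: ⊤, c: ⊤, d: ⊤, e: 6, f: ⊤}
Applying B3's transfer function to that IN value gives OUT[B3] (row B3 above).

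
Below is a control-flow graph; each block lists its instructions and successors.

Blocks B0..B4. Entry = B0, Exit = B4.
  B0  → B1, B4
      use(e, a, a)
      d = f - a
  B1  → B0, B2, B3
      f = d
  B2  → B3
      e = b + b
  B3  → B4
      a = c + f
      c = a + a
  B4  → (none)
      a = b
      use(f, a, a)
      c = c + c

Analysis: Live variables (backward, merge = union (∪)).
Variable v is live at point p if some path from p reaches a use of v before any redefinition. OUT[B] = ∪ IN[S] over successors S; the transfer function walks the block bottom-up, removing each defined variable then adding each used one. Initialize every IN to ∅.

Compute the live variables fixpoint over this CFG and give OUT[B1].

Answer: {a, b, c, e, f}

Trace:
Per-block solution:
  B0:   IN={a, b, c, e, f}   OUT={a, b, c, d, e, f}
  B1:   IN={a, b, c, d, e}   OUT={a, b, c, e, f}
  B2:   IN={b, c, f}   OUT={b, c, f}
  B3:   IN={b, c, f}   OUT={b, c, f}
  B4:   IN={b, c, f}   OUT={}

Merge at B1: OUT[B1] = IN[B0] ⊔ IN[B2] ⊔ IN[B3] = {a, b, c, e, f}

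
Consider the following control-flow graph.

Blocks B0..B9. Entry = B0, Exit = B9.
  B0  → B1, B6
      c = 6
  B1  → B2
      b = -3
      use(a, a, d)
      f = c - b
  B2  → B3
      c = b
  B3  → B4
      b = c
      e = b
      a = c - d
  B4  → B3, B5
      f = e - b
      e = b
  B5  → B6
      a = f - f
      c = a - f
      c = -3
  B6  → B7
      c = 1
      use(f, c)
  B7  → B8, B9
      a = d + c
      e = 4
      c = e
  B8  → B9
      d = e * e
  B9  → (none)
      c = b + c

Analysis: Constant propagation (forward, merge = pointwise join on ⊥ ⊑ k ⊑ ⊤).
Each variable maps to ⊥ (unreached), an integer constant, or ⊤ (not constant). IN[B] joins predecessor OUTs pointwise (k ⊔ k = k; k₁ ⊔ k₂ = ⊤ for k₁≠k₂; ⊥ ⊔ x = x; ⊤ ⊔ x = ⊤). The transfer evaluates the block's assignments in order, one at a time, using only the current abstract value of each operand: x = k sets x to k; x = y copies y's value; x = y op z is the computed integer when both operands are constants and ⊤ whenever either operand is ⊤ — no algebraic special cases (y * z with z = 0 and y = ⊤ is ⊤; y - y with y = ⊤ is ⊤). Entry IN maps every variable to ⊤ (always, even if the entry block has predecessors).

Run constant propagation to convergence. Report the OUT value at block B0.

Per-block solution:
  B0:   IN=(all ⊤)   OUT={c:6; rest ⊤}
  B1:   IN={c:6; rest ⊤}   OUT={b:-3, c:6, f:9; rest ⊤}
  B2:   IN={b:-3, c:6, f:9; rest ⊤}   OUT={b:-3, c:-3, f:9; rest ⊤}
  B3:   IN={b:-3, c:-3; rest ⊤}   OUT={b:-3, c:-3, e:-3; rest ⊤}
  B4:   IN={b:-3, c:-3, e:-3; rest ⊤}   OUT={b:-3, c:-3, e:-3, f:0; rest ⊤}
  B5:   IN={b:-3, c:-3, e:-3, f:0; rest ⊤}   OUT={a:0, b:-3, c:-3, e:-3, f:0; rest ⊤}
  B6:   IN=(all ⊤)   OUT={c:1; rest ⊤}
  B7:   IN={c:1; rest ⊤}   OUT={c:4, e:4; rest ⊤}
  B8:   IN={c:4, e:4; rest ⊤}   OUT={c:4, d:16, e:4; rest ⊤}
  B9:   IN={c:4, e:4; rest ⊤}   OUT={e:4; rest ⊤}

B0 is the boundary node: IN[B0] = {a: ⊤, b: ⊤, c: ⊤, d: ⊤, e: ⊤, f: ⊤}
Applying B0's transfer function to that IN value gives OUT[B0] (row B0 above).

Answer: {a: ⊤, b: ⊤, c: 6, d: ⊤, e: ⊤, f: ⊤}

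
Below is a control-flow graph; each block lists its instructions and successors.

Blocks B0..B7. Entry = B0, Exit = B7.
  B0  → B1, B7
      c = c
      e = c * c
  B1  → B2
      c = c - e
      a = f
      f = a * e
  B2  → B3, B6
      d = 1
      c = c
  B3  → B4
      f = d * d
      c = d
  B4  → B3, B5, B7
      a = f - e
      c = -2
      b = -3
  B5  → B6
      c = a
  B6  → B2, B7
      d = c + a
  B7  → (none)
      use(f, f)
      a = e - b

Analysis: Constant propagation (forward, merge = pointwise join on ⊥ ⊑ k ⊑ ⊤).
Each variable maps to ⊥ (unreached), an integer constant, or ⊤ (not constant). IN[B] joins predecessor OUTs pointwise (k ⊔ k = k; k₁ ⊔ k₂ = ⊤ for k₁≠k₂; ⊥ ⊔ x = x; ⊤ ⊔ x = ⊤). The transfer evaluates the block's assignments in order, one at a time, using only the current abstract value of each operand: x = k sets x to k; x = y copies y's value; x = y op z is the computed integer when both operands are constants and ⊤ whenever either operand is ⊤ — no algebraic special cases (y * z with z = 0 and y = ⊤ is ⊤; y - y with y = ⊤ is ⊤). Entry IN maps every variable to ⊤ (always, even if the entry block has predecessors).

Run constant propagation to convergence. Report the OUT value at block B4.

Fixpoint table:
  B0:   IN=(all ⊤)   OUT=(all ⊤)
  B1:   IN=(all ⊤)   OUT=(all ⊤)
  B2:   IN=(all ⊤)   OUT={d:1; rest ⊤}
  B3:   IN={d:1; rest ⊤}   OUT={c:1, d:1, f:1; rest ⊤}
  B4:   IN={c:1, d:1, f:1; rest ⊤}   OUT={b:-3, c:-2, d:1, f:1; rest ⊤}
  B5:   IN={b:-3, c:-2, d:1, f:1; rest ⊤}   OUT={b:-3, d:1, f:1; rest ⊤}
  B6:   IN={d:1; rest ⊤}   OUT=(all ⊤)
  B7:   IN=(all ⊤)   OUT=(all ⊤)

Merge at B4: IN[B4] = OUT[B3] = {a: ⊤, b: ⊤, c: 1, d: 1, e: ⊤, f: 1}
Applying B4's transfer function to that IN value gives OUT[B4] (row B4 above).

Answer: {a: ⊤, b: -3, c: -2, d: 1, e: ⊤, f: 1}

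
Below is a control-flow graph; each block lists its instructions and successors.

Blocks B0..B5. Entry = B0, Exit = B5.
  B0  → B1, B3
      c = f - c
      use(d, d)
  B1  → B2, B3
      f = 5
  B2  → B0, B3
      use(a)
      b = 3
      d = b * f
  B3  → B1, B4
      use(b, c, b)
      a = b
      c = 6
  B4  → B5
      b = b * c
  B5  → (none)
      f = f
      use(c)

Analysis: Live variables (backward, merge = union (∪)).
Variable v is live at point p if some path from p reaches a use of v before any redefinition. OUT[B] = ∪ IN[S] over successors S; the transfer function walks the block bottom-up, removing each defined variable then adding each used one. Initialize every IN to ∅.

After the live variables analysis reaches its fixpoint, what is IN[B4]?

Answer: {b, c, f}

Working:
Per-block solution:
  B0:  IN={a, b, c, d, f}  OUT={a, b, c, f}
  B1:  IN={a, b, c}  OUT={a, b, c, f}
  B2:  IN={a, c, f}  OUT={a, b, c, d, f}
  B3:  IN={b, c, f}  OUT={a, b, c, f}
  B4:  IN={b, c, f}  OUT={c, f}
  B5:  IN={c, f}  OUT={}

Merge at B4: OUT[B4] = IN[B5] = {c, f}
Applying B4's transfer function to that OUT value gives IN[B4] (row B4 above).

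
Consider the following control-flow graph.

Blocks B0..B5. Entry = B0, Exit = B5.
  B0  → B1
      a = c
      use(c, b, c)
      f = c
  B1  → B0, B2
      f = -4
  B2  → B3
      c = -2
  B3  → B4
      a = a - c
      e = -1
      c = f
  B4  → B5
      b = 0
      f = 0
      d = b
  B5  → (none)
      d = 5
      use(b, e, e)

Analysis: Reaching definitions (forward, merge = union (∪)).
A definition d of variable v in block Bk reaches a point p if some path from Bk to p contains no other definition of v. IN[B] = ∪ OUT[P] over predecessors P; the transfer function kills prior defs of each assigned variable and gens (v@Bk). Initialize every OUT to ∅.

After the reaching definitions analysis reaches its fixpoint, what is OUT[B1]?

Answer: {a@B0, f@B1}

Derivation:
Converged values:
  B0:   IN={a@B0, f@B1}   OUT={a@B0, f@B0}
  B1:   IN={a@B0, f@B0}   OUT={a@B0, f@B1}
  B2:   IN={a@B0, f@B1}   OUT={a@B0, c@B2, f@B1}
  B3:   IN={a@B0, c@B2, f@B1}   OUT={a@B3, c@B3, e@B3, f@B1}
  B4:   IN={a@B3, c@B3, e@B3, f@B1}   OUT={a@B3, b@B4, c@B3, d@B4, e@B3, f@B4}
  B5:   IN={a@B3, b@B4, c@B3, d@B4, e@B3, f@B4}   OUT={a@B3, b@B4, c@B3, d@B5, e@B3, f@B4}

Merge at B1: IN[B1] = OUT[B0] = {a@B0, f@B0}
Applying B1's transfer function to that IN value gives OUT[B1] (row B1 above).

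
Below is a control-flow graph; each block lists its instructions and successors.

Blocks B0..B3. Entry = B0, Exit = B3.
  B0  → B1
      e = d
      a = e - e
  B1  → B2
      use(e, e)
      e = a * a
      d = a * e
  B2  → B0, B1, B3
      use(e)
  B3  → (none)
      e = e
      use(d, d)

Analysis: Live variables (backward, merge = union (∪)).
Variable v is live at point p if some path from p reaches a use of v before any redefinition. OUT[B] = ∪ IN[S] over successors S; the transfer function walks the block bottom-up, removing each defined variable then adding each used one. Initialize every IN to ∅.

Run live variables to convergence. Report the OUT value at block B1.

Answer: {a, d, e}

Trace:
Fixpoint table:
  B0:  IN={d}  OUT={a, e}
  B1:  IN={a, e}  OUT={a, d, e}
  B2:  IN={a, d, e}  OUT={a, d, e}
  B3:  IN={d, e}  OUT={}

Merge at B1: OUT[B1] = IN[B2] = {a, d, e}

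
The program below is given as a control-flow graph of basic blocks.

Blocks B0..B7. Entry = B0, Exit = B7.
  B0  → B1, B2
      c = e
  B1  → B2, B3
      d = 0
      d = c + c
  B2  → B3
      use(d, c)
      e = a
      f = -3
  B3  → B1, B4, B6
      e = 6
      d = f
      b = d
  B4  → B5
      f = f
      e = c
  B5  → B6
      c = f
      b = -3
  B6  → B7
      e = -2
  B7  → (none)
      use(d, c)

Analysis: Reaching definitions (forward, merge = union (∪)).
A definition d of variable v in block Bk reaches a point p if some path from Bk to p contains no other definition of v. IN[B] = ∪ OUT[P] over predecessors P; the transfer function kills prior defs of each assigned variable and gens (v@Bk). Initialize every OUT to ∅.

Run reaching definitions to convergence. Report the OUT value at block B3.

Answer: {b@B3, c@B0, d@B3, e@B3, f@B2}

Working:
Converged values:
  B0:  IN={}  OUT={c@B0}
  B1:  IN={b@B3, c@B0, d@B3, e@B3, f@B2}  OUT={b@B3, c@B0, d@B1, e@B3, f@B2}
  B2:  IN={b@B3, c@B0, d@B1, e@B3, f@B2}  OUT={b@B3, c@B0, d@B1, e@B2, f@B2}
  B3:  IN={b@B3, c@B0, d@B1, e@B2, e@B3, f@B2}  OUT={b@B3, c@B0, d@B3, e@B3, f@B2}
  B4:  IN={b@B3, c@B0, d@B3, e@B3, f@B2}  OUT={b@B3, c@B0, d@B3, e@B4, f@B4}
  B5:  IN={b@B3, c@B0, d@B3, e@B4, f@B4}  OUT={b@B5, c@B5, d@B3, e@B4, f@B4}
  B6:  IN={b@B3, b@B5, c@B0, c@B5, d@B3, e@B3, e@B4, f@B2, f@B4}  OUT={b@B3, b@B5, c@B0, c@B5, d@B3, e@B6, f@B2, f@B4}
  B7:  IN={b@B3, b@B5, c@B0, c@B5, d@B3, e@B6, f@B2, f@B4}  OUT={b@B3, b@B5, c@B0, c@B5, d@B3, e@B6, f@B2, f@B4}

Merge at B3: IN[B3] = OUT[B1] ⊔ OUT[B2] = {b@B3, c@B0, d@B1, e@B2, e@B3, f@B2}
Applying B3's transfer function to that IN value gives OUT[B3] (row B3 above).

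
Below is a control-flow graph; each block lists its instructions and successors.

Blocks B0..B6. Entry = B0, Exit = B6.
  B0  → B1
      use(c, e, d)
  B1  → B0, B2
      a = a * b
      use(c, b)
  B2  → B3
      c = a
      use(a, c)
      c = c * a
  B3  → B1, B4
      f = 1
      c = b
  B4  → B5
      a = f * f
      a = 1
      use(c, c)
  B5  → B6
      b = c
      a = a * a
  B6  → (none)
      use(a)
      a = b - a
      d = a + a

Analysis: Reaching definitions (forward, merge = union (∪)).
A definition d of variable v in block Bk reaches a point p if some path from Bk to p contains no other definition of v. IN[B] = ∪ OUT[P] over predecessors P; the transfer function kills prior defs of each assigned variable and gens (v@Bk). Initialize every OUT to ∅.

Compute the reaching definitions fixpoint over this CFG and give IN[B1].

Answer: {a@B1, c@B3, f@B3}

Trace:
Per-block solution:
  B0:  IN={a@B1, c@B3, f@B3}  OUT={a@B1, c@B3, f@B3}
  B1:  IN={a@B1, c@B3, f@B3}  OUT={a@B1, c@B3, f@B3}
  B2:  IN={a@B1, c@B3, f@B3}  OUT={a@B1, c@B2, f@B3}
  B3:  IN={a@B1, c@B2, f@B3}  OUT={a@B1, c@B3, f@B3}
  B4:  IN={a@B1, c@B3, f@B3}  OUT={a@B4, c@B3, f@B3}
  B5:  IN={a@B4, c@B3, f@B3}  OUT={a@B5, b@B5, c@B3, f@B3}
  B6:  IN={a@B5, b@B5, c@B3, f@B3}  OUT={a@B6, b@B5, c@B3, d@B6, f@B3}

Merge at B1: IN[B1] = OUT[B0] ⊔ OUT[B3] = {a@B1, c@B3, f@B3}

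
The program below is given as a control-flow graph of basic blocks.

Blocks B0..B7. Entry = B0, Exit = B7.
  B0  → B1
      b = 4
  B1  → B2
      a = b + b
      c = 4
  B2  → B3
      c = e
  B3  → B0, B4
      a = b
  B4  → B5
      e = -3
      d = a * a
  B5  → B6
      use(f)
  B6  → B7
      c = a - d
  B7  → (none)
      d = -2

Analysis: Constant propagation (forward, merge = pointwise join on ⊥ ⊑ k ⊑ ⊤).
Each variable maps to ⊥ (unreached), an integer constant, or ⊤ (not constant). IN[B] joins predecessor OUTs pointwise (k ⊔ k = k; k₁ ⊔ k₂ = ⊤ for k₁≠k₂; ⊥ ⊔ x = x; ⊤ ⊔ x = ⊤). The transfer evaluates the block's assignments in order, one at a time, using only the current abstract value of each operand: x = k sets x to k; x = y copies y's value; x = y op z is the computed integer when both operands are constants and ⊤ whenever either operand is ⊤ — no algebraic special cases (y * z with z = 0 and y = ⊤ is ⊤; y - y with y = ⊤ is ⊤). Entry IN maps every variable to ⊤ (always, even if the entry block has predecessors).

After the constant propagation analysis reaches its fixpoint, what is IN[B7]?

Converged values:
  B0:   IN=(all ⊤)   OUT={b:4; rest ⊤}
  B1:   IN={b:4; rest ⊤}   OUT={a:8, b:4, c:4; rest ⊤}
  B2:   IN={a:8, b:4, c:4; rest ⊤}   OUT={a:8, b:4; rest ⊤}
  B3:   IN={a:8, b:4; rest ⊤}   OUT={a:4, b:4; rest ⊤}
  B4:   IN={a:4, b:4; rest ⊤}   OUT={a:4, b:4, d:16, e:-3; rest ⊤}
  B5:   IN={a:4, b:4, d:16, e:-3; rest ⊤}   OUT={a:4, b:4, d:16, e:-3; rest ⊤}
  B6:   IN={a:4, b:4, d:16, e:-3; rest ⊤}   OUT={a:4, b:4, c:-12, d:16, e:-3; rest ⊤}
  B7:   IN={a:4, b:4, c:-12, d:16, e:-3; rest ⊤}   OUT={a:4, b:4, c:-12, d:-2, e:-3; rest ⊤}

Merge at B7: IN[B7] = OUT[B6] = {a: 4, b: 4, c: -12, d: 16, e: -3, f: ⊤}

Answer: {a: 4, b: 4, c: -12, d: 16, e: -3, f: ⊤}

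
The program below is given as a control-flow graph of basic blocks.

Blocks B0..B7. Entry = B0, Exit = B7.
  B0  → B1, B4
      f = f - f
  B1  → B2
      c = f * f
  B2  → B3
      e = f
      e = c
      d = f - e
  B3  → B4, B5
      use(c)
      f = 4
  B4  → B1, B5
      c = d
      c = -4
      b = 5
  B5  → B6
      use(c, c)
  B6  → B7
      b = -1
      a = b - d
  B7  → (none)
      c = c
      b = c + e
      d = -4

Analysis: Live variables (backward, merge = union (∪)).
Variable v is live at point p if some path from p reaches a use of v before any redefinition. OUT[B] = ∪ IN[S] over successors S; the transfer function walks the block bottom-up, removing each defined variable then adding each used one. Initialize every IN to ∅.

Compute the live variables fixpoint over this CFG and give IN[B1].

Converged values:
  B0:  IN={d, e, f}  OUT={d, e, f}
  B1:  IN={f}  OUT={c, f}
  B2:  IN={c, f}  OUT={c, d, e}
  B3:  IN={c, d, e}  OUT={c, d, e, f}
  B4:  IN={d, e, f}  OUT={c, d, e, f}
  B5:  IN={c, d, e}  OUT={c, d, e}
  B6:  IN={c, d, e}  OUT={c, e}
  B7:  IN={c, e}  OUT={}

Merge at B1: OUT[B1] = IN[B2] = {c, f}
Applying B1's transfer function to that OUT value gives IN[B1] (row B1 above).

Answer: {f}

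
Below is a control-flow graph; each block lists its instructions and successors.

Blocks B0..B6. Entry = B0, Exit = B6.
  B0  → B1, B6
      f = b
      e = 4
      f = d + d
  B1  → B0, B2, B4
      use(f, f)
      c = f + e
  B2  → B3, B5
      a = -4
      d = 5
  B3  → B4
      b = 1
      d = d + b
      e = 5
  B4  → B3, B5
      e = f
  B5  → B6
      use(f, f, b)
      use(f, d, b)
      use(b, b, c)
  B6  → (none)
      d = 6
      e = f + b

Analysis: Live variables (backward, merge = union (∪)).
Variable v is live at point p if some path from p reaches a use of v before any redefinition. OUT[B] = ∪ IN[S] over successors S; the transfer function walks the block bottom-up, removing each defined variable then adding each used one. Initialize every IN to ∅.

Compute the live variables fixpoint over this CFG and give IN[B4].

Fixpoint table:
  B0:  IN={b, d}  OUT={b, d, e, f}
  B1:  IN={b, d, e, f}  OUT={b, c, d, f}
  B2:  IN={b, c, f}  OUT={b, c, d, f}
  B3:  IN={c, d, f}  OUT={b, c, d, f}
  B4:  IN={b, c, d, f}  OUT={b, c, d, f}
  B5:  IN={b, c, d, f}  OUT={b, f}
  B6:  IN={b, f}  OUT={}

Merge at B4: OUT[B4] = IN[B3] ⊔ IN[B5] = {b, c, d, f}
Applying B4's transfer function to that OUT value gives IN[B4] (row B4 above).

Answer: {b, c, d, f}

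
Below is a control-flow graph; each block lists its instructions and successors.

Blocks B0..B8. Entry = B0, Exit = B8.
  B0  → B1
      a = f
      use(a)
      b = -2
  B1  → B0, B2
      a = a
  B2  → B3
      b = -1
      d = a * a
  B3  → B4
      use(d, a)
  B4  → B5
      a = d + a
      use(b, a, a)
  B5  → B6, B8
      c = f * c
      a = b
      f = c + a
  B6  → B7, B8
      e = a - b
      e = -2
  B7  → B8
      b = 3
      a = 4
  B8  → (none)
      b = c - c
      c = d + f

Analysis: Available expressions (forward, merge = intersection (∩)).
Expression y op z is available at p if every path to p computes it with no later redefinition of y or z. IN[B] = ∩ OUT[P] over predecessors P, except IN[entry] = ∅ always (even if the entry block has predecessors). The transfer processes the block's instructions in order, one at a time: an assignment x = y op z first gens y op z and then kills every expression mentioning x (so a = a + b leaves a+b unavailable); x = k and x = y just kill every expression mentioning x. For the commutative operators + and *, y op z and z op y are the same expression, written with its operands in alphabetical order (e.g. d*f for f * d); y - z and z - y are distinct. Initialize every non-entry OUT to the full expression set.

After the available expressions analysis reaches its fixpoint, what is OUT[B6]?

Per-block solution:
  B0:  IN={}  OUT={}
  B1:  IN={}  OUT={}
  B2:  IN={}  OUT={a*a}
  B3:  IN={a*a}  OUT={a*a}
  B4:  IN={a*a}  OUT={}
  B5:  IN={}  OUT={a+c}
  B6:  IN={a+c}  OUT={a+c, a-b}
  B7:  IN={a+c, a-b}  OUT={}
  B8:  IN={}  OUT={d+f}

Merge at B6: IN[B6] = OUT[B5] = {a+c}
Applying B6's transfer function to that IN value gives OUT[B6] (row B6 above).

Answer: {a+c, a-b}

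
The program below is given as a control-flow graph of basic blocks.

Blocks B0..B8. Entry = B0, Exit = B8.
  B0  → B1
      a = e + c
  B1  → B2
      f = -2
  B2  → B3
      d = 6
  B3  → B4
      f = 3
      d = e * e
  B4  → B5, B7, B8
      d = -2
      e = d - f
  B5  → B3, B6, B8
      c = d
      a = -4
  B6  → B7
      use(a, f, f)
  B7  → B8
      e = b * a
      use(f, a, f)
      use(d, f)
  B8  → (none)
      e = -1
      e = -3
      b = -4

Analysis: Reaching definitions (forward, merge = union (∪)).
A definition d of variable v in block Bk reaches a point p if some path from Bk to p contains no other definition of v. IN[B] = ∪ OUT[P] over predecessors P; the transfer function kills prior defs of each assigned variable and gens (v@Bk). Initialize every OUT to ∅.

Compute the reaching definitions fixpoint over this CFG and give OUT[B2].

Converged values:
  B0:   IN={}   OUT={a@B0}
  B1:   IN={a@B0}   OUT={a@B0, f@B1}
  B2:   IN={a@B0, f@B1}   OUT={a@B0, d@B2, f@B1}
  B3:   IN={a@B0, a@B5, c@B5, d@B2, d@B4, e@B4, f@B1, f@B3}   OUT={a@B0, a@B5, c@B5, d@B3, e@B4, f@B3}
  B4:   IN={a@B0, a@B5, c@B5, d@B3, e@B4, f@B3}   OUT={a@B0, a@B5, c@B5, d@B4, e@B4, f@B3}
  B5:   IN={a@B0, a@B5, c@B5, d@B4, e@B4, f@B3}   OUT={a@B5, c@B5, d@B4, e@B4, f@B3}
  B6:   IN={a@B5, c@B5, d@B4, e@B4, f@B3}   OUT={a@B5, c@B5, d@B4, e@B4, f@B3}
  B7:   IN={a@B0, a@B5, c@B5, d@B4, e@B4, f@B3}   OUT={a@B0, a@B5, c@B5, d@B4, e@B7, f@B3}
  B8:   IN={a@B0, a@B5, c@B5, d@B4, e@B4, e@B7, f@B3}   OUT={a@B0, a@B5, b@B8, c@B5, d@B4, e@B8, f@B3}

Merge at B2: IN[B2] = OUT[B1] = {a@B0, f@B1}
Applying B2's transfer function to that IN value gives OUT[B2] (row B2 above).

Answer: {a@B0, d@B2, f@B1}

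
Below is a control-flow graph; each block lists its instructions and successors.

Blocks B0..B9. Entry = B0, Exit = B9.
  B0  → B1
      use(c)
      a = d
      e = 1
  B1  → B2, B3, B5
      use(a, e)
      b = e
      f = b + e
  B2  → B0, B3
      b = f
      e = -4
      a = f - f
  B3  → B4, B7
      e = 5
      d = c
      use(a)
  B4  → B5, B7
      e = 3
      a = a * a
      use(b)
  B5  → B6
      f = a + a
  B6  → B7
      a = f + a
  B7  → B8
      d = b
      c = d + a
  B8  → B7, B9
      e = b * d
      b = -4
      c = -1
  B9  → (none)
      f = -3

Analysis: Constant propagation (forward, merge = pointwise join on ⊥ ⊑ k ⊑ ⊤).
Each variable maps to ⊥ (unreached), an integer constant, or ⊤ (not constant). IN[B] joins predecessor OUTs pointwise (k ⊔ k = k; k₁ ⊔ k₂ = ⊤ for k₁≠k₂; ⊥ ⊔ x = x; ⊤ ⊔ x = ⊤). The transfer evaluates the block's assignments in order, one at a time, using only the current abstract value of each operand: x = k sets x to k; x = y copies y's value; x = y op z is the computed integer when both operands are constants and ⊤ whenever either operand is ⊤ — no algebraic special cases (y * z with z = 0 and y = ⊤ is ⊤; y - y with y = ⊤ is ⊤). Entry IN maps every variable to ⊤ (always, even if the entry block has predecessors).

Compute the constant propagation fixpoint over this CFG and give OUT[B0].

Answer: {a: ⊤, b: ⊤, c: ⊤, d: ⊤, e: 1, f: ⊤}

Trace:
Converged values:
  B0: | IN=(all ⊤) | OUT={e:1; rest ⊤}
  B1: | IN={e:1; rest ⊤} | OUT={b:1, e:1, f:2; rest ⊤}
  B2: | IN={b:1, e:1, f:2; rest ⊤} | OUT={a:0, b:2, e:-4, f:2; rest ⊤}
  B3: | IN={f:2; rest ⊤} | OUT={e:5, f:2; rest ⊤}
  B4: | IN={e:5, f:2; rest ⊤} | OUT={e:3, f:2; rest ⊤}
  B5: | IN={f:2; rest ⊤} | OUT=(all ⊤)
  B6: | IN=(all ⊤) | OUT=(all ⊤)
  B7: | IN=(all ⊤) | OUT=(all ⊤)
  B8: | IN=(all ⊤) | OUT={b:-4, c:-1; rest ⊤}
  B9: | IN={b:-4, c:-1; rest ⊤} | OUT={b:-4, c:-1, f:-3; rest ⊤}

Merge at B0 (entry node, so the boundary value (all ⊤) is joined with the incoming edge(s)): IN[B0] = (all ⊤) ⊔ OUT[B2] = {a: ⊤, b: ⊤, c: ⊤, d: ⊤, e: ⊤, f: ⊤}
Applying B0's transfer function to that IN value gives OUT[B0] (row B0 above).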